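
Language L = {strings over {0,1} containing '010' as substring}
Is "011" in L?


'010' does not occur

No, "011" is not in L


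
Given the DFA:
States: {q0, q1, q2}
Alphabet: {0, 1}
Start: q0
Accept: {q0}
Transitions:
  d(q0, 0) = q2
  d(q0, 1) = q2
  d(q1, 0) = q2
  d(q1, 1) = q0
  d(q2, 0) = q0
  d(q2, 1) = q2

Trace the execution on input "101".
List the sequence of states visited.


Input: 101
d(q0, 1) = q2
d(q2, 0) = q0
d(q0, 1) = q2


q0 -> q2 -> q0 -> q2


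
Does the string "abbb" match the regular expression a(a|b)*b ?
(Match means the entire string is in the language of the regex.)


|string| = 4; first = 'a'; last = 'b'

Yes, "abbb" matches a(a|b)*b


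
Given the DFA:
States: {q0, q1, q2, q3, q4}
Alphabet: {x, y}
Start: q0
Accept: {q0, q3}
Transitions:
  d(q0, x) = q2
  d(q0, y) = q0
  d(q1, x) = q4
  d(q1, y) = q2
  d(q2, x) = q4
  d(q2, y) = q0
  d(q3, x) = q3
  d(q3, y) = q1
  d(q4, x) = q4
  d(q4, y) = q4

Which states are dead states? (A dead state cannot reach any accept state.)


Forward reachability from each state:
  q0 -> reaches accept state q0 (live)
  q1 -> reaches accept state q0 (live)
  q2 -> reaches accept state q0 (live)
  q3 -> reaches accept state q0 (live)
  q4 -> reaches {q4}, no accept state (dead)

{q4}


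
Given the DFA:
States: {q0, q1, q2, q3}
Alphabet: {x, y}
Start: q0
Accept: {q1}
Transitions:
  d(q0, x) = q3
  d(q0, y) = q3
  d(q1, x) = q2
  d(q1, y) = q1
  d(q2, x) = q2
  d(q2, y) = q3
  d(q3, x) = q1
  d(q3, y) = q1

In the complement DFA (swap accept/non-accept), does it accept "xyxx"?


Trace: q0 -> q3 -> q1 -> q2 -> q2
Final: q2
Original accept: {q1}
Complement: q2 is not in original accept

Yes, complement accepts (original rejects)


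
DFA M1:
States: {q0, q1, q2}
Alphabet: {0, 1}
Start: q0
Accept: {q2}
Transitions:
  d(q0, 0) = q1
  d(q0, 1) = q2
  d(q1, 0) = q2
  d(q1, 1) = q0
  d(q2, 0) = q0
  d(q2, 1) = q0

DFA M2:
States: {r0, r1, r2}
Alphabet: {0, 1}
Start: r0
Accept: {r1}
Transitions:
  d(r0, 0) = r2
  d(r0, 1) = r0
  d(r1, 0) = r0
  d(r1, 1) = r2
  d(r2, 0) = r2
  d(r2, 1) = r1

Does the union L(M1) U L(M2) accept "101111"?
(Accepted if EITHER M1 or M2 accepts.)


M1: final=q0 accepted=False
M2: final=r2 accepted=False

No, union rejects (neither accepts)


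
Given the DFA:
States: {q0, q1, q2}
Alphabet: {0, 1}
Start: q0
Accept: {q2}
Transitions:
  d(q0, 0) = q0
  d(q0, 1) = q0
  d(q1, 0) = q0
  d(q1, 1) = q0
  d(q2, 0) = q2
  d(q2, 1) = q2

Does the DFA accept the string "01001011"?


Trace: q0 -> q0 -> q0 -> q0 -> q0 -> q0 -> q0 -> q0 -> q0
Final state: q0
Accept states: {q2}

No, rejected (final state q0 is not an accept state)


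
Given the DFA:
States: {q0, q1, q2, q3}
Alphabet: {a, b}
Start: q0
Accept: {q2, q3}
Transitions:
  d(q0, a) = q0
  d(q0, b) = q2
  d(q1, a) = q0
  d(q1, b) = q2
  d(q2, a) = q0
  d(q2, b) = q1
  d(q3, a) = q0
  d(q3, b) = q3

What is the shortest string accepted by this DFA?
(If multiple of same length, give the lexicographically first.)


BFS by string length (lex-first path to each state shown):
  len 0: q0<-""
  len 1: q0<-"a", q2<-"b"
Found accept state at length 1.

"b"


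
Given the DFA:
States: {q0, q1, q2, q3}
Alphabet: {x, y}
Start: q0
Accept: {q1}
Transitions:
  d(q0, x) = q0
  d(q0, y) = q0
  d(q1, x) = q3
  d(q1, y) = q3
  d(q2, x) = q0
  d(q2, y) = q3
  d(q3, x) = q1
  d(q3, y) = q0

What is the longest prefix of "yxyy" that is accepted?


Run the DFA, marking each prefix where the state is accepting:
  "" -> q0 [reject]
  "y" -> q0 [reject]
  "yx" -> q0 [reject]
  "yxy" -> q0 [reject]
  "yxyy" -> q0 [reject]

No prefix is accepted


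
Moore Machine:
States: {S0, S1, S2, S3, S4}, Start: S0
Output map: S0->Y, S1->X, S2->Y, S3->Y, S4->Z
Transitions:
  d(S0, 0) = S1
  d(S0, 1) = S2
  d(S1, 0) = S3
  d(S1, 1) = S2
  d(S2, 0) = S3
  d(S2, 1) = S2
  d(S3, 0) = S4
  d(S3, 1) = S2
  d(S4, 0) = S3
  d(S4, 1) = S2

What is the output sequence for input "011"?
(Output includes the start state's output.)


Start: S0 (output Y)
  --0--> S1 (output X)
  --1--> S2 (output Y)
  --1--> S2 (output Y)

"YXYY"


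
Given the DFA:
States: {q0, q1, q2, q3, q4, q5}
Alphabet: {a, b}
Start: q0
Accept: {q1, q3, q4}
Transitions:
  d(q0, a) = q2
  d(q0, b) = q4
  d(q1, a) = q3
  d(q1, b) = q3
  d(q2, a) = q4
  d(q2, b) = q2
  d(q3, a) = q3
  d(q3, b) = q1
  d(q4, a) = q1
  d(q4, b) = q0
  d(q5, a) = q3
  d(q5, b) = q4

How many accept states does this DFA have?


Accept states listed: {q1, q3, q4}
Counting: q1(1) q3(2) q4(3)

3


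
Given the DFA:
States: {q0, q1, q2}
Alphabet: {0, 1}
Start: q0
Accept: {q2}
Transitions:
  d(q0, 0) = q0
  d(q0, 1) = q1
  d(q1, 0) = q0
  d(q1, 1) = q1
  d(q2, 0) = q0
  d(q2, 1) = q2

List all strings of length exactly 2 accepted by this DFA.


All strings of length 2: 4 total
Accepted: 0

None


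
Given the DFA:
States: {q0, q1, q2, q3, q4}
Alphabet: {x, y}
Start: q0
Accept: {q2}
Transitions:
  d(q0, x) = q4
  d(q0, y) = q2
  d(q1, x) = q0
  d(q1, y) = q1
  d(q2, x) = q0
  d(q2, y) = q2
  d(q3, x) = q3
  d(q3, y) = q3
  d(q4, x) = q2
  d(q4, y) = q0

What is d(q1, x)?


Looking up transition d(q1, x)

q0


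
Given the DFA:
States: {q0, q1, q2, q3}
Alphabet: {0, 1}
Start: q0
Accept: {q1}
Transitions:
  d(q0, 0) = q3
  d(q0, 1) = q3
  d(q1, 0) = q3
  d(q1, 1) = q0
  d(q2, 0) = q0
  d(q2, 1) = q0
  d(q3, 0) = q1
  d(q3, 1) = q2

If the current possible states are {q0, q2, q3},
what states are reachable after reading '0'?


Apply transition on '0' from each current state:
  d(q0, 0) = q3
  d(q2, 0) = q0
  d(q3, 0) = q1

{q0, q1, q3}


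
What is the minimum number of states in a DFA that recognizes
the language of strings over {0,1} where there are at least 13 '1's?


States: count = 0, 1, ..., 12, and a final '>= 13' state.
Total: 13 + 1 = 14. Accept = '>= 13' state.

14


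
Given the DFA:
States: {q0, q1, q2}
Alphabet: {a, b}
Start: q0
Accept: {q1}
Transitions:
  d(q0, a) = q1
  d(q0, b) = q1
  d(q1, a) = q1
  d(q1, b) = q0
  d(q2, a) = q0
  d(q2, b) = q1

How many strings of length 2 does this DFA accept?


Enumerating all length-2 strings:
  "aa" -> q1 [accept]
  "ab" -> q0 [reject]
  "ba" -> q1 [accept]
  "bb" -> q0 [reject]

2 out of 4


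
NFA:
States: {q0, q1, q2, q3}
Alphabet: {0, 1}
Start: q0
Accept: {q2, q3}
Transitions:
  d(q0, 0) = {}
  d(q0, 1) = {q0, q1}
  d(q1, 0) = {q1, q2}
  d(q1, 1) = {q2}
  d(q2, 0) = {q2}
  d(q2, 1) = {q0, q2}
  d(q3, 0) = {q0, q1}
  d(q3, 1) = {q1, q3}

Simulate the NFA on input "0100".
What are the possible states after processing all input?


Start: {q0}
  --0--> {}
  --1--> {}
  --0--> {}
  --0--> {}

{} (empty set, no valid transitions)


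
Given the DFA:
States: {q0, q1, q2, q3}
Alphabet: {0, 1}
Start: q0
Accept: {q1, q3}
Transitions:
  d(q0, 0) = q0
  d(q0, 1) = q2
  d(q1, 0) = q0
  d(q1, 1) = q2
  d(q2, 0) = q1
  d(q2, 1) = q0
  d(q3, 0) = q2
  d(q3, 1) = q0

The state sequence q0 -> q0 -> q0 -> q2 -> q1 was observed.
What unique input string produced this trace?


Trace back each transition to find the symbol:
  q0 --[0]--> q0
  q0 --[0]--> q0
  q0 --[1]--> q2
  q2 --[0]--> q1

"0010"


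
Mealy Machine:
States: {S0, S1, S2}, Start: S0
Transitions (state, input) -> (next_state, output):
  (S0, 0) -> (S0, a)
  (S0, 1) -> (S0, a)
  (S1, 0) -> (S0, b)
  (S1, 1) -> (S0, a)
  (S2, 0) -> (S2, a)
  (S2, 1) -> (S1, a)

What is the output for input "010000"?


Step-by-step:
  (S0, 0) -> (S0, a)
  (S0, 1) -> (S0, a)
  (S0, 0) -> (S0, a)
  (S0, 0) -> (S0, a)
  (S0, 0) -> (S0, a)
  (S0, 0) -> (S0, a)

"aaaaaa"


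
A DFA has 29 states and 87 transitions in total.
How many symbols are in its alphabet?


Each state has exactly one transition per symbol.
|alphabet| = transitions / states = 87 / 29 = 3

3


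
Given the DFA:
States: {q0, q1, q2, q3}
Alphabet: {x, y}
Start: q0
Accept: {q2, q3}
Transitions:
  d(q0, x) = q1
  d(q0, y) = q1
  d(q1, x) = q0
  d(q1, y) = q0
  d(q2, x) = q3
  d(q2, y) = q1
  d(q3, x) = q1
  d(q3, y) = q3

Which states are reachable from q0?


BFS from q0:
  layer 0: {q0}
  layer 1: {q1}

{q0, q1}


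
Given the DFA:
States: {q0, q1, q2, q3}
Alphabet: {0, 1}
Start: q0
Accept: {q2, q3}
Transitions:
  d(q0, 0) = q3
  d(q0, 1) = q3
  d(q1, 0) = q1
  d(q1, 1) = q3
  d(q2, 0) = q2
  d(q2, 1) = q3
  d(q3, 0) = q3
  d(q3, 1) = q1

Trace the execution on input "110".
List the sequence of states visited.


Input: 110
d(q0, 1) = q3
d(q3, 1) = q1
d(q1, 0) = q1


q0 -> q3 -> q1 -> q1


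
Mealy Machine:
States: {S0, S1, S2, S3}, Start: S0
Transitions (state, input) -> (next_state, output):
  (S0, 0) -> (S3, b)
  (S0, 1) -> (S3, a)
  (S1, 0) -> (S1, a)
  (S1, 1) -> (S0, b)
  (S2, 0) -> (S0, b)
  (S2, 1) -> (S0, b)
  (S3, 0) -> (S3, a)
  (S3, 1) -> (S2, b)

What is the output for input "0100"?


Step-by-step:
  (S0, 0) -> (S3, b)
  (S3, 1) -> (S2, b)
  (S2, 0) -> (S0, b)
  (S0, 0) -> (S3, b)

"bbbb"


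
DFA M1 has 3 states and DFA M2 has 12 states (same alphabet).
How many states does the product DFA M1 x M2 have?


Product construction pairs every M1 state with every M2 state.
3 * 12 = 36

36


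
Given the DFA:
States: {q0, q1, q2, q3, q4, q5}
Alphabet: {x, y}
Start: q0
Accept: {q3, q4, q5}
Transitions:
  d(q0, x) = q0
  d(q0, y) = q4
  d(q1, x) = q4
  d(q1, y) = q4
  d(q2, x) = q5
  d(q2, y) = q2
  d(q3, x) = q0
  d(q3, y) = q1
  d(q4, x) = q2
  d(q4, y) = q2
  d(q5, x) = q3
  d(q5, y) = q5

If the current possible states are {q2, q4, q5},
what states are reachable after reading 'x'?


Apply transition on 'x' from each current state:
  d(q2, x) = q5
  d(q4, x) = q2
  d(q5, x) = q3

{q2, q3, q5}


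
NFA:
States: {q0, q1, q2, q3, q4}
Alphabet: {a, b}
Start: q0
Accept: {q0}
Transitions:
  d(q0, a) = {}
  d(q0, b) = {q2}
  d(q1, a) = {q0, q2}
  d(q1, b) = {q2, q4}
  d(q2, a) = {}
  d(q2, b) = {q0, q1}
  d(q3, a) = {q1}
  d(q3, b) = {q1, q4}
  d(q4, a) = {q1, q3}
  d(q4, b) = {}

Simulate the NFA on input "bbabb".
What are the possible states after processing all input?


Start: {q0}
  --b--> {q2}
  --b--> {q0, q1}
  --a--> {q0, q2}
  --b--> {q0, q1, q2}
  --b--> {q0, q1, q2, q4}

{q0, q1, q2, q4}


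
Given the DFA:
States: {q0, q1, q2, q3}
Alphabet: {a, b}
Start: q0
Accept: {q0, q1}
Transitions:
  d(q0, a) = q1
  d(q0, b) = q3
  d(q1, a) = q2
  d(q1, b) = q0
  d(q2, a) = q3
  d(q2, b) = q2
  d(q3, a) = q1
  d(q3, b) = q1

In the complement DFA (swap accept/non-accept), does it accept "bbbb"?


Trace: q0 -> q3 -> q1 -> q0 -> q3
Final: q3
Original accept: {q0, q1}
Complement: q3 is not in original accept

Yes, complement accepts (original rejects)


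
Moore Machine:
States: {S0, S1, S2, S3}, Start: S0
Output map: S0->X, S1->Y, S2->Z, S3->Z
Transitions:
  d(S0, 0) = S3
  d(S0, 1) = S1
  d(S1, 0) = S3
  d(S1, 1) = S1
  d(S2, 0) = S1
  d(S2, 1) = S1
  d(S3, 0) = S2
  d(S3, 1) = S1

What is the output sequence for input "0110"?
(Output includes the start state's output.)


Start: S0 (output X)
  --0--> S3 (output Z)
  --1--> S1 (output Y)
  --1--> S1 (output Y)
  --0--> S3 (output Z)

"XZYYZ"


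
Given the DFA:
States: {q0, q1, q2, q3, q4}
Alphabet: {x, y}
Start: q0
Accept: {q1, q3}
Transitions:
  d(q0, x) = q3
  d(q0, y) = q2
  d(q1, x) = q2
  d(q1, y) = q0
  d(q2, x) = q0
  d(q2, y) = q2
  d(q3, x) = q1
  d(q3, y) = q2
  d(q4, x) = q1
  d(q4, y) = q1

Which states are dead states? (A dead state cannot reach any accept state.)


Forward reachability from each state:
  q0 -> reaches accept state q1 (live)
  q1 -> reaches accept state q1 (live)
  q2 -> reaches accept state q1 (live)
  q3 -> reaches accept state q1 (live)
  q4 -> reaches accept state q1 (live)

None (all states can reach an accept state)


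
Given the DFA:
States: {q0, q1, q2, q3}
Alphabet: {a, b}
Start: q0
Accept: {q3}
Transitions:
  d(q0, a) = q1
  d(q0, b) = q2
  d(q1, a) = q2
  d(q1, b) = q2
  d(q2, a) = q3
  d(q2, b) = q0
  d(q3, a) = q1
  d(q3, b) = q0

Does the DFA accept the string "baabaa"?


Trace: q0 -> q2 -> q3 -> q1 -> q2 -> q3 -> q1
Final state: q1
Accept states: {q3}

No, rejected (final state q1 is not an accept state)


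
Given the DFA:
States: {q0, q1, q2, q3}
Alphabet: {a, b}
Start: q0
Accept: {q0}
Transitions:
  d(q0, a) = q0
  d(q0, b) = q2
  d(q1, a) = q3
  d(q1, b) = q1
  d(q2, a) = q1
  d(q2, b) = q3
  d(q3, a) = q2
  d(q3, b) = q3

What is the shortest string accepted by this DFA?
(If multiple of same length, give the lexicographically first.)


BFS by string length (lex-first path to each state shown):
  len 0: q0<-""
Found accept state at length 0.

"" (empty string)


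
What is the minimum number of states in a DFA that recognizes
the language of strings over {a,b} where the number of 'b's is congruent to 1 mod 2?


States track (count of 'b') mod 2.
Need 2 states: one per remainder 0..1; accept = remainder 1.

2


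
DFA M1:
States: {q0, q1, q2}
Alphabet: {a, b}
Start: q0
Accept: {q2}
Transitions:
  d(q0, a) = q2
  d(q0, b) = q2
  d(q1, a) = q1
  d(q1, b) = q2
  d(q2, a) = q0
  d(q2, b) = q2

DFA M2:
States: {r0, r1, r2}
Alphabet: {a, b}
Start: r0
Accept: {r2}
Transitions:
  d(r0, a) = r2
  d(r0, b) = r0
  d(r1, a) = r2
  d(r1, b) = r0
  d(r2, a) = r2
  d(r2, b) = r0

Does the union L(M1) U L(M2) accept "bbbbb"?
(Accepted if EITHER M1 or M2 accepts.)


M1: final=q2 accepted=True
M2: final=r0 accepted=False

Yes, union accepts


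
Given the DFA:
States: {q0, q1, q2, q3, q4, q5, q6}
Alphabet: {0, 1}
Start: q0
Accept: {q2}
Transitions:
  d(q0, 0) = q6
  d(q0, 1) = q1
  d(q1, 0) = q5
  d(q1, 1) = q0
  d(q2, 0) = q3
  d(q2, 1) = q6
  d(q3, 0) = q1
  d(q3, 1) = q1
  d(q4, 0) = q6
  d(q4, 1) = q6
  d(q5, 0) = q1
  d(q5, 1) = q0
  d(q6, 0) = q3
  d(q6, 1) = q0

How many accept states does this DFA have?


Accept states listed: {q2}
Counting: q2(1)

1


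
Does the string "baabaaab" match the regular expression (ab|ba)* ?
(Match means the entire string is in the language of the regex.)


|string| = 8; first = 'b'; last = 'b'

No, "baabaaab" does not match (ab|ba)*


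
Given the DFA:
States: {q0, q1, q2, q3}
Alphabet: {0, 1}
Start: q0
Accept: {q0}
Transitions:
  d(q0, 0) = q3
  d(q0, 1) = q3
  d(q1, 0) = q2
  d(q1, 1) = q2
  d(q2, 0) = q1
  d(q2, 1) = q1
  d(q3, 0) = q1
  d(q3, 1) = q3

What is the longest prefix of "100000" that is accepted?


Run the DFA, marking each prefix where the state is accepting:
  "" -> q0 [accept]
  "1" -> q3 [reject]
  "10" -> q1 [reject]
  "100" -> q2 [reject]
  "1000" -> q1 [reject]
  "10000" -> q2 [reject]
  "100000" -> q1 [reject]

""


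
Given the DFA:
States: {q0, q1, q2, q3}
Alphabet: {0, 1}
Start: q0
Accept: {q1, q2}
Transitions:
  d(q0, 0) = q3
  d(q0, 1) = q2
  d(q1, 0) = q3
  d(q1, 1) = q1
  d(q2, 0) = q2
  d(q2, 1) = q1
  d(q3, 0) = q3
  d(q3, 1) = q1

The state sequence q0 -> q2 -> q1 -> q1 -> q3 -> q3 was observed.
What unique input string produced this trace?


Trace back each transition to find the symbol:
  q0 --[1]--> q2
  q2 --[1]--> q1
  q1 --[1]--> q1
  q1 --[0]--> q3
  q3 --[0]--> q3

"11100"


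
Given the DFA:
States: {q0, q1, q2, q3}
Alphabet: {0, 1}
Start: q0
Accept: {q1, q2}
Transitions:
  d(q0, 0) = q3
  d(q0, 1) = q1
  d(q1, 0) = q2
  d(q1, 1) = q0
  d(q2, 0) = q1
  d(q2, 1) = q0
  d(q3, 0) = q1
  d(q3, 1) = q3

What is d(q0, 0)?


Looking up transition d(q0, 0)

q3


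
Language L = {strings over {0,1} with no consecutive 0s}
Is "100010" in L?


'00' occurs at index 1

No, "100010" is not in L


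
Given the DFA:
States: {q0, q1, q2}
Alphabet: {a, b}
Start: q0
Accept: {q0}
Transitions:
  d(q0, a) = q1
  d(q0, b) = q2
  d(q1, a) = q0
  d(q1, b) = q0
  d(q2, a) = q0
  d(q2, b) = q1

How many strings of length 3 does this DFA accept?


Enumerating all length-3 strings:
  "aaa" -> q1 [reject]
  "aab" -> q2 [reject]
  "aba" -> q1 [reject]
  "abb" -> q2 [reject]
  "baa" -> q1 [reject]
  "bab" -> q2 [reject]
  "bba" -> q0 [accept]
  "bbb" -> q0 [accept]

2 out of 8


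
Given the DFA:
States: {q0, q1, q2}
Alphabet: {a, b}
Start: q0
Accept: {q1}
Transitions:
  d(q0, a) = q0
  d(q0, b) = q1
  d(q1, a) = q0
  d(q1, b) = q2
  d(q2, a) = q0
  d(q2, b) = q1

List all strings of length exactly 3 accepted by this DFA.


All strings of length 3: 8 total
Accepted: 3

"aab", "bab", "bbb"


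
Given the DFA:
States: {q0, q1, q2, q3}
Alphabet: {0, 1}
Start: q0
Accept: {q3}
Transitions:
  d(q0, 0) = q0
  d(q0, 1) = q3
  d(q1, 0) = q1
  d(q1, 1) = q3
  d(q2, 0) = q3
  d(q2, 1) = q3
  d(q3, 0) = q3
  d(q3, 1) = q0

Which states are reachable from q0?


BFS from q0:
  layer 0: {q0}
  layer 1: {q3}

{q0, q3}


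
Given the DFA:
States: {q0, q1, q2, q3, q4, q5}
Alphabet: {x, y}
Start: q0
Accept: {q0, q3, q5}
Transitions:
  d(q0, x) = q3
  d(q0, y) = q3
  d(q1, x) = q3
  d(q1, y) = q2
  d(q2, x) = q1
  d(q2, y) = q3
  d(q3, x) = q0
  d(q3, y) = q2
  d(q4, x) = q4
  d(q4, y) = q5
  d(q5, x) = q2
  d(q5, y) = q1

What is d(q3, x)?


Looking up transition d(q3, x)

q0


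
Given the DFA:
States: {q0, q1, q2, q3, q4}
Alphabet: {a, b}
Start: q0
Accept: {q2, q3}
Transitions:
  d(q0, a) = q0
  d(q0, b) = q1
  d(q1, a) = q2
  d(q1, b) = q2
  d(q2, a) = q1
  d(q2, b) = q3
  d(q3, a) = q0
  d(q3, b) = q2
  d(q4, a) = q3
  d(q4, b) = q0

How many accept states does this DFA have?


Accept states listed: {q2, q3}
Counting: q2(1) q3(2)

2


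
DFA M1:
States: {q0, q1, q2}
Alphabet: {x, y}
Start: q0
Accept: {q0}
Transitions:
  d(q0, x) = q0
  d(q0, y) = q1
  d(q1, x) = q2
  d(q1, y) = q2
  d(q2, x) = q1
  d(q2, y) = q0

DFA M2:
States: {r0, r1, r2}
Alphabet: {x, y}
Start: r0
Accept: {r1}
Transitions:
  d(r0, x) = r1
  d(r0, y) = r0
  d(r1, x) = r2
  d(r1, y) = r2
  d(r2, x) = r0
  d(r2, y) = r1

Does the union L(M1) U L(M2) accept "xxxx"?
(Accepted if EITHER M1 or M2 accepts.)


M1: final=q0 accepted=True
M2: final=r1 accepted=True

Yes, union accepts


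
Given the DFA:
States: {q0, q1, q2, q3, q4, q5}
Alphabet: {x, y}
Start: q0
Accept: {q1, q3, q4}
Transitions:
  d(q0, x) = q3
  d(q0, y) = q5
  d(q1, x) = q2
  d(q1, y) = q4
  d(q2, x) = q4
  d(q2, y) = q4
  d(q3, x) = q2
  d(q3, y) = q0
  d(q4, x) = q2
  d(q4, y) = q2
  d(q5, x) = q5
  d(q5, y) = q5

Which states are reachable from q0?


BFS from q0:
  layer 0: {q0}
  layer 1: {q3, q5}
  layer 2: {q2}
  layer 3: {q4}

{q0, q2, q3, q4, q5}


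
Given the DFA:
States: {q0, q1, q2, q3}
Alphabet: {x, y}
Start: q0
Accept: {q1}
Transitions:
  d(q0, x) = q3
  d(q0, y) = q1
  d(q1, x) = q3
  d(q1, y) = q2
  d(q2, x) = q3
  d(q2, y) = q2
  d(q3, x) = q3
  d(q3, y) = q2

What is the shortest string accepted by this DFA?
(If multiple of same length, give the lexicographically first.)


BFS by string length (lex-first path to each state shown):
  len 0: q0<-""
  len 1: q1<-"y", q3<-"x"
Found accept state at length 1.

"y"


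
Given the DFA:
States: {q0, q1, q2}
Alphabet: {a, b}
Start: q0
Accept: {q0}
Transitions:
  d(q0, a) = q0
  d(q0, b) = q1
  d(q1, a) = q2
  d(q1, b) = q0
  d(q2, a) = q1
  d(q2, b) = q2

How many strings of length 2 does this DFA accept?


Enumerating all length-2 strings:
  "aa" -> q0 [accept]
  "ab" -> q1 [reject]
  "ba" -> q2 [reject]
  "bb" -> q0 [accept]

2 out of 4


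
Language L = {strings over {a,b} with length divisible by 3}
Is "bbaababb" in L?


length = 8; 8 mod 3 = 2

No, "bbaababb" is not in L


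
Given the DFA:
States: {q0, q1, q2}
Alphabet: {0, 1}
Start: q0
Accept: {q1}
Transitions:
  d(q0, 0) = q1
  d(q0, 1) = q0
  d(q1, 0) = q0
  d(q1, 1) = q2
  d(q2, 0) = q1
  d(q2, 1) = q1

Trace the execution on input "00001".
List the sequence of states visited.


Input: 00001
d(q0, 0) = q1
d(q1, 0) = q0
d(q0, 0) = q1
d(q1, 0) = q0
d(q0, 1) = q0


q0 -> q1 -> q0 -> q1 -> q0 -> q0


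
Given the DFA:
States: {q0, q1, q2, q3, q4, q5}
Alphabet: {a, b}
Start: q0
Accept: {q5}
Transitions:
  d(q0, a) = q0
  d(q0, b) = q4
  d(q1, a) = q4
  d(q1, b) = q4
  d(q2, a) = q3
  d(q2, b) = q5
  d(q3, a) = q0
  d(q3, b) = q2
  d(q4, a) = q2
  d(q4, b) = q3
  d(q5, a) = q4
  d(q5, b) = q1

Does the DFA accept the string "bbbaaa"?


Trace: q0 -> q4 -> q3 -> q2 -> q3 -> q0 -> q0
Final state: q0
Accept states: {q5}

No, rejected (final state q0 is not an accept state)


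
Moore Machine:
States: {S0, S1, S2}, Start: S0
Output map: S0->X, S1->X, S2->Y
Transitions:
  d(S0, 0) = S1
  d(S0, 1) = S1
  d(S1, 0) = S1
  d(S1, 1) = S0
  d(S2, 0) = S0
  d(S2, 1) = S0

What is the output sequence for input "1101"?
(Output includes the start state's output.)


Start: S0 (output X)
  --1--> S1 (output X)
  --1--> S0 (output X)
  --0--> S1 (output X)
  --1--> S0 (output X)

"XXXXX"


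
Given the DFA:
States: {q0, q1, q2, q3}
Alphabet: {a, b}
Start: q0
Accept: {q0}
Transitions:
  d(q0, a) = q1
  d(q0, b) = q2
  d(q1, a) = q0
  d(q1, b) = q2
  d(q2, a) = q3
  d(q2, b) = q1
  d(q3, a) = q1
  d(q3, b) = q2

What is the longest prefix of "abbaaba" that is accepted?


Run the DFA, marking each prefix where the state is accepting:
  "" -> q0 [accept]
  "a" -> q1 [reject]
  "ab" -> q2 [reject]
  "abb" -> q1 [reject]
  "abba" -> q0 [accept]
  "abbaa" -> q1 [reject]
  "abbaab" -> q2 [reject]
  "abbaaba" -> q3 [reject]

"abba"


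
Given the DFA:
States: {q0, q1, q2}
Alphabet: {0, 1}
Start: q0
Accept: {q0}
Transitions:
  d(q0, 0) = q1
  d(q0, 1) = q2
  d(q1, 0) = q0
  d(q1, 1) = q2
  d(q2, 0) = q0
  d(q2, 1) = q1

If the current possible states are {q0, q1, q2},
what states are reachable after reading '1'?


Apply transition on '1' from each current state:
  d(q0, 1) = q2
  d(q1, 1) = q2
  d(q2, 1) = q1

{q1, q2}


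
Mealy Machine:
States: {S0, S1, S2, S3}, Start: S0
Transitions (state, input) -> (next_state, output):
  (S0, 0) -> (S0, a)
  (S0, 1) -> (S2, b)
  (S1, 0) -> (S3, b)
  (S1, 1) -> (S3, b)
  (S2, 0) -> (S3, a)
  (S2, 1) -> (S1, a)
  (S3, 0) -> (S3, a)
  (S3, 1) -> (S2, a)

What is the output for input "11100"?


Step-by-step:
  (S0, 1) -> (S2, b)
  (S2, 1) -> (S1, a)
  (S1, 1) -> (S3, b)
  (S3, 0) -> (S3, a)
  (S3, 0) -> (S3, a)

"babaa"


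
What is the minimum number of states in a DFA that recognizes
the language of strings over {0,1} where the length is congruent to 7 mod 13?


States track (length) mod 13.
Need 13 states: one per remainder 0..12; accept = remainder 7.

13


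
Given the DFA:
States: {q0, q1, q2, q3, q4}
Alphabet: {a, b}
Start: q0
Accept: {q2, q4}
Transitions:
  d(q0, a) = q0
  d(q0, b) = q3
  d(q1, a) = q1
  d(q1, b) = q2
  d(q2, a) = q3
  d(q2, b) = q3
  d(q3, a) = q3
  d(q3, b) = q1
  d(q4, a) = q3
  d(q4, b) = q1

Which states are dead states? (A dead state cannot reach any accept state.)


Forward reachability from each state:
  q0 -> reaches accept state q2 (live)
  q1 -> reaches accept state q2 (live)
  q2 -> reaches accept state q2 (live)
  q3 -> reaches accept state q2 (live)
  q4 -> reaches accept state q2 (live)

None (all states can reach an accept state)


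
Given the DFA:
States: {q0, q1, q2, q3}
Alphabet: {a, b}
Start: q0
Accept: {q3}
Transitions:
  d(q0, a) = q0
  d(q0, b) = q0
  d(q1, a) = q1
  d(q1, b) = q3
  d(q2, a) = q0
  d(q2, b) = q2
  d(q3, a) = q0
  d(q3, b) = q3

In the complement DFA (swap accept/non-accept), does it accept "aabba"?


Trace: q0 -> q0 -> q0 -> q0 -> q0 -> q0
Final: q0
Original accept: {q3}
Complement: q0 is not in original accept

Yes, complement accepts (original rejects)


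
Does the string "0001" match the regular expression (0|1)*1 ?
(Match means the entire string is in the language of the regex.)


|string| = 4; first = '0'; last = '1'

Yes, "0001" matches (0|1)*1


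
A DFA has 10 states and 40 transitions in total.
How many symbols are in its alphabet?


Each state has exactly one transition per symbol.
|alphabet| = transitions / states = 40 / 10 = 4

4


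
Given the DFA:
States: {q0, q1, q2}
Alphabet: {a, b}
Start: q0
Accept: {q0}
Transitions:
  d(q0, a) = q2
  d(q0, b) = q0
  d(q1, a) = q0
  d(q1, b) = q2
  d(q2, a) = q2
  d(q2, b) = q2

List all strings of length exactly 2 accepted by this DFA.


All strings of length 2: 4 total
Accepted: 1

"bb"


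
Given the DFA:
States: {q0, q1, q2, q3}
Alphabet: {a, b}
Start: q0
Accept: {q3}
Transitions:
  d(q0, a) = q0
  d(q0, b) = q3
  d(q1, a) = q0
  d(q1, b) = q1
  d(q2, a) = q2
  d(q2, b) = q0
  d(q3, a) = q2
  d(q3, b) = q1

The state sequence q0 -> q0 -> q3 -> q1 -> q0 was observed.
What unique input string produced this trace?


Trace back each transition to find the symbol:
  q0 --[a]--> q0
  q0 --[b]--> q3
  q3 --[b]--> q1
  q1 --[a]--> q0

"abba"


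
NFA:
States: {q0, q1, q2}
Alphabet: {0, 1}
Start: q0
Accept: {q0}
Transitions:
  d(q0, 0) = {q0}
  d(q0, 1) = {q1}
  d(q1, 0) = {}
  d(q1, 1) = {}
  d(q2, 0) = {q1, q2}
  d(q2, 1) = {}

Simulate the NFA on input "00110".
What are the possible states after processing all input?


Start: {q0}
  --0--> {q0}
  --0--> {q0}
  --1--> {q1}
  --1--> {}
  --0--> {}

{} (empty set, no valid transitions)


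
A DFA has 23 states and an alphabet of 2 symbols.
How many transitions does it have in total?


Each state has exactly one transition per symbol.
23 * 2 = 46

46


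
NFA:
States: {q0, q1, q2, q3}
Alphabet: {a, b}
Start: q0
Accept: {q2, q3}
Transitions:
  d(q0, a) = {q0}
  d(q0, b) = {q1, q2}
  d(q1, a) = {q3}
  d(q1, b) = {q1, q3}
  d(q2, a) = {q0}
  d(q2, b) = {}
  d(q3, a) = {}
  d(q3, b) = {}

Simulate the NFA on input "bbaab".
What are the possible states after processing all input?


Start: {q0}
  --b--> {q1, q2}
  --b--> {q1, q3}
  --a--> {q3}
  --a--> {}
  --b--> {}

{} (empty set, no valid transitions)


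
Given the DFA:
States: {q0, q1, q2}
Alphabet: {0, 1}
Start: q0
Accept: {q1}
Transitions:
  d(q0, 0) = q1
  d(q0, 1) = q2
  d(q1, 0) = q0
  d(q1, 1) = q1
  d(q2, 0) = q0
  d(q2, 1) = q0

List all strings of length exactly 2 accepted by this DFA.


All strings of length 2: 4 total
Accepted: 1

"01"


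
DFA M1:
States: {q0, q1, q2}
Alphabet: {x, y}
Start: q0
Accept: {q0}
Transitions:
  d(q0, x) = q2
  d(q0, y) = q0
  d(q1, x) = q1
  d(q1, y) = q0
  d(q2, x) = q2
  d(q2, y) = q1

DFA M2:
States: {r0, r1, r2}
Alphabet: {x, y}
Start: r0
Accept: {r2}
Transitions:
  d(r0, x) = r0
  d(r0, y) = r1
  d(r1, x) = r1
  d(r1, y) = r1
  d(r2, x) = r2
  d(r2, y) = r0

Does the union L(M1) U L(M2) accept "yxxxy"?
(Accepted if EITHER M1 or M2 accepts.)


M1: final=q1 accepted=False
M2: final=r1 accepted=False

No, union rejects (neither accepts)


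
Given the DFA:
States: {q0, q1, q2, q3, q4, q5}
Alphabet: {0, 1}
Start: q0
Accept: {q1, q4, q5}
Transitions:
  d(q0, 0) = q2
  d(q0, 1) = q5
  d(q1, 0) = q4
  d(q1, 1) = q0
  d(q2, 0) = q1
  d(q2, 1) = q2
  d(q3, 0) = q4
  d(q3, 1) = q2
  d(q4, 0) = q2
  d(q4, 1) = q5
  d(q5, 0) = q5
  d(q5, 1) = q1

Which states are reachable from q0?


BFS from q0:
  layer 0: {q0}
  layer 1: {q2, q5}
  layer 2: {q1}
  layer 3: {q4}

{q0, q1, q2, q4, q5}


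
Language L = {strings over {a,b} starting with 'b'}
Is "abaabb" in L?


first symbol = 'a'

No, "abaabb" is not in L


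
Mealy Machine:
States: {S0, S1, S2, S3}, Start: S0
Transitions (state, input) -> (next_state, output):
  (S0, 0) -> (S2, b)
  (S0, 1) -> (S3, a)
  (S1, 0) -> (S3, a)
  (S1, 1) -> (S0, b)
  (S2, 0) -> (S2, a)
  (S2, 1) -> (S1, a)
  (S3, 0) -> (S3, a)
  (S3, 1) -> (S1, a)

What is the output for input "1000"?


Step-by-step:
  (S0, 1) -> (S3, a)
  (S3, 0) -> (S3, a)
  (S3, 0) -> (S3, a)
  (S3, 0) -> (S3, a)

"aaaa"


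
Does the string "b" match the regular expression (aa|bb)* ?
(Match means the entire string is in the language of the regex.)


|string| = 1; first = 'b'; last = 'b'

No, "b" does not match (aa|bb)*


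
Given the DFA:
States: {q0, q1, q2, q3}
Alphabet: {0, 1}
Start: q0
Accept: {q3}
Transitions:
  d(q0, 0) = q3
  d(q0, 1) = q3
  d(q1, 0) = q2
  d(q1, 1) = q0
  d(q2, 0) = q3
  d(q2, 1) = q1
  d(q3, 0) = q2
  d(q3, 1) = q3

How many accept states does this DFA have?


Accept states listed: {q3}
Counting: q3(1)

1


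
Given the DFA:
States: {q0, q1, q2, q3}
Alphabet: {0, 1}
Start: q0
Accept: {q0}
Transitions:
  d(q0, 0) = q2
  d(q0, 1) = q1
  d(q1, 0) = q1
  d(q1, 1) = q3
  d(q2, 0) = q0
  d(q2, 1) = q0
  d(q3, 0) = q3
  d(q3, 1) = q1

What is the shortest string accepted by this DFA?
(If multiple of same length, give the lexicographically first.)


BFS by string length (lex-first path to each state shown):
  len 0: q0<-""
Found accept state at length 0.

"" (empty string)


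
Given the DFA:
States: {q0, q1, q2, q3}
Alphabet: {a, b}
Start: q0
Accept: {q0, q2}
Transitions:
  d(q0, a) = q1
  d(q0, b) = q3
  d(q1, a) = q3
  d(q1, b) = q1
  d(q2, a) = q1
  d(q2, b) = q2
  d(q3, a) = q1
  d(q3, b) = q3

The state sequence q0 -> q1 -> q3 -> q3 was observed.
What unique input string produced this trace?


Trace back each transition to find the symbol:
  q0 --[a]--> q1
  q1 --[a]--> q3
  q3 --[b]--> q3

"aab"


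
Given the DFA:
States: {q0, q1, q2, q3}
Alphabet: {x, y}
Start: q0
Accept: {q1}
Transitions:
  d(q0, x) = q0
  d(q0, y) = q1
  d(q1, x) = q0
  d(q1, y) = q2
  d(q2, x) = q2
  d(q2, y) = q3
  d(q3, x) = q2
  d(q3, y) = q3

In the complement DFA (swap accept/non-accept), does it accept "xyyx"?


Trace: q0 -> q0 -> q1 -> q2 -> q2
Final: q2
Original accept: {q1}
Complement: q2 is not in original accept

Yes, complement accepts (original rejects)


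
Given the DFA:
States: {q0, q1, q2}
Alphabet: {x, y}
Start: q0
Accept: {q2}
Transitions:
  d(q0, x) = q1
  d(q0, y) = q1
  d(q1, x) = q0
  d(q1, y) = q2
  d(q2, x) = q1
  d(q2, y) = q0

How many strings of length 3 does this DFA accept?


Enumerating all length-3 strings:
  "xxx" -> q1 [reject]
  "xxy" -> q1 [reject]
  "xyx" -> q1 [reject]
  "xyy" -> q0 [reject]
  "yxx" -> q1 [reject]
  "yxy" -> q1 [reject]
  "yyx" -> q1 [reject]
  "yyy" -> q0 [reject]

0 out of 8


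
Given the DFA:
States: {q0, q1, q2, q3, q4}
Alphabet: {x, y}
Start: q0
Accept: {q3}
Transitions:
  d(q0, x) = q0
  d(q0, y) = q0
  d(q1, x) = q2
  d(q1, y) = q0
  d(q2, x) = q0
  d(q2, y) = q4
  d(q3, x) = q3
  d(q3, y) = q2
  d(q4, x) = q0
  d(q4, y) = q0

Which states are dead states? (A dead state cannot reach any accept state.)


Forward reachability from each state:
  q0 -> reaches {q0}, no accept state (dead)
  q1 -> reaches {q0, q1, q2, q4}, no accept state (dead)
  q2 -> reaches {q0, q2, q4}, no accept state (dead)
  q3 -> reaches accept state q3 (live)
  q4 -> reaches {q0, q4}, no accept state (dead)

{q0, q1, q2, q4}


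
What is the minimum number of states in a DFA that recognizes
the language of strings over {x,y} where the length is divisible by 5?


States track (length) mod 5.
Need 5 states: one per remainder 0..4; accept = remainder 0.

5


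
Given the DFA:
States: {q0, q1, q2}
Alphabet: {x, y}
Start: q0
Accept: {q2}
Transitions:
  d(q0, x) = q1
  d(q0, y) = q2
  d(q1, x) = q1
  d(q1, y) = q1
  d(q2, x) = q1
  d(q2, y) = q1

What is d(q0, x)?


Looking up transition d(q0, x)

q1


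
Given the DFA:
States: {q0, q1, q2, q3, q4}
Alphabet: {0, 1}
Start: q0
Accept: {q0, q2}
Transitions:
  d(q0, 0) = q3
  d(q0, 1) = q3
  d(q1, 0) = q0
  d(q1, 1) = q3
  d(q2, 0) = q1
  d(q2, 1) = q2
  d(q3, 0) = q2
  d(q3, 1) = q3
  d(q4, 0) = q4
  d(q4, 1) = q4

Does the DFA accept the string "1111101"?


Trace: q0 -> q3 -> q3 -> q3 -> q3 -> q3 -> q2 -> q2
Final state: q2
Accept states: {q0, q2}

Yes, accepted (final state q2 is an accept state)


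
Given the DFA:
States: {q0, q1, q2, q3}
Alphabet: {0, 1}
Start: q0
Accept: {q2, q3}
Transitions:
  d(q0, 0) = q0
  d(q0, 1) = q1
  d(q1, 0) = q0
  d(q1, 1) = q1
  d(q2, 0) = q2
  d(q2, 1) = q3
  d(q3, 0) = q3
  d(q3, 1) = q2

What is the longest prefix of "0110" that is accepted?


Run the DFA, marking each prefix where the state is accepting:
  "" -> q0 [reject]
  "0" -> q0 [reject]
  "01" -> q1 [reject]
  "011" -> q1 [reject]
  "0110" -> q0 [reject]

No prefix is accepted


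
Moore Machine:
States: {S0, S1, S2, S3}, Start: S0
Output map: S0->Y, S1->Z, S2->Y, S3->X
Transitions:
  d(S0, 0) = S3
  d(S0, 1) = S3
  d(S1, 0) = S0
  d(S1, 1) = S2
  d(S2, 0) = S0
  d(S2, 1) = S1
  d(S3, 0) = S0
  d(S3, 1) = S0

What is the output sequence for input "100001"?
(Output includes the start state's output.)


Start: S0 (output Y)
  --1--> S3 (output X)
  --0--> S0 (output Y)
  --0--> S3 (output X)
  --0--> S0 (output Y)
  --0--> S3 (output X)
  --1--> S0 (output Y)

"YXYXYXY"


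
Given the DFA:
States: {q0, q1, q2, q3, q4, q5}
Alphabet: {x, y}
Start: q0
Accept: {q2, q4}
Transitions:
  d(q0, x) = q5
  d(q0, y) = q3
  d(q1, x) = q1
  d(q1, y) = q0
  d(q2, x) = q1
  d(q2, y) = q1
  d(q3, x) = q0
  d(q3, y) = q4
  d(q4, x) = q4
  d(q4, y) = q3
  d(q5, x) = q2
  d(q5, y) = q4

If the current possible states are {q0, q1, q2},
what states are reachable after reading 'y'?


Apply transition on 'y' from each current state:
  d(q0, y) = q3
  d(q1, y) = q0
  d(q2, y) = q1

{q0, q1, q3}


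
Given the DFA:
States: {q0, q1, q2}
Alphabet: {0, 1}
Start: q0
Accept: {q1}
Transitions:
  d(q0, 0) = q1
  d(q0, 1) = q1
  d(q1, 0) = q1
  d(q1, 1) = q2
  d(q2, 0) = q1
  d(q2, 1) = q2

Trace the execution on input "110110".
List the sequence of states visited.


Input: 110110
d(q0, 1) = q1
d(q1, 1) = q2
d(q2, 0) = q1
d(q1, 1) = q2
d(q2, 1) = q2
d(q2, 0) = q1


q0 -> q1 -> q2 -> q1 -> q2 -> q2 -> q1


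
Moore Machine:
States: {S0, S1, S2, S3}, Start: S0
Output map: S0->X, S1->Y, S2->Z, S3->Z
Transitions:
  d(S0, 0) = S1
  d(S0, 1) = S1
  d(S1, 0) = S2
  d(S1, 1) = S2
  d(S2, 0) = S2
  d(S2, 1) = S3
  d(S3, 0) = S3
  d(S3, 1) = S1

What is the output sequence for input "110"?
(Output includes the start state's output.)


Start: S0 (output X)
  --1--> S1 (output Y)
  --1--> S2 (output Z)
  --0--> S2 (output Z)

"XYZZ"


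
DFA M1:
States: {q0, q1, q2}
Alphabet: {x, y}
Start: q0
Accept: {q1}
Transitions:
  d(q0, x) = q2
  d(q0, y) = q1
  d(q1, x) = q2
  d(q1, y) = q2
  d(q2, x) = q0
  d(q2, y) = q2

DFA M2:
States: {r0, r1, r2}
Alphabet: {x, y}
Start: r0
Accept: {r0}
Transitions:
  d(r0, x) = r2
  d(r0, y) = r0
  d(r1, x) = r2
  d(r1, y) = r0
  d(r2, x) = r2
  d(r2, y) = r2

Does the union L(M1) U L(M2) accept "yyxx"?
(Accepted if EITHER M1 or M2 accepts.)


M1: final=q2 accepted=False
M2: final=r2 accepted=False

No, union rejects (neither accepts)


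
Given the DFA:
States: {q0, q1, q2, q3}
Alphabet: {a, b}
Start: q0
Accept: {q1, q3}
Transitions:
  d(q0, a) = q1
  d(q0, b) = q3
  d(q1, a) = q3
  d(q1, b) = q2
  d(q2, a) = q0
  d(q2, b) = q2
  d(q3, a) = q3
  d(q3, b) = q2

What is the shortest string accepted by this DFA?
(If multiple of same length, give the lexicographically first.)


BFS by string length (lex-first path to each state shown):
  len 0: q0<-""
  len 1: q1<-"a", q3<-"b"
Found accept state at length 1.

"a"


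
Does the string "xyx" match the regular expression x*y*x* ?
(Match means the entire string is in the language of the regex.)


|string| = 3; first = 'x'; last = 'x'

Yes, "xyx" matches x*y*x*


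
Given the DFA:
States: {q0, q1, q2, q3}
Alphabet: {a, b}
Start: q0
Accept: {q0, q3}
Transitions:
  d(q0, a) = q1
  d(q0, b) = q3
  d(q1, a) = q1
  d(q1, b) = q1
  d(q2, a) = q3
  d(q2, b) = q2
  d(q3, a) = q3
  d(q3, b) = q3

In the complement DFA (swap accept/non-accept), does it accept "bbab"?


Trace: q0 -> q3 -> q3 -> q3 -> q3
Final: q3
Original accept: {q0, q3}
Complement: q3 is in original accept

No, complement rejects (original accepts)


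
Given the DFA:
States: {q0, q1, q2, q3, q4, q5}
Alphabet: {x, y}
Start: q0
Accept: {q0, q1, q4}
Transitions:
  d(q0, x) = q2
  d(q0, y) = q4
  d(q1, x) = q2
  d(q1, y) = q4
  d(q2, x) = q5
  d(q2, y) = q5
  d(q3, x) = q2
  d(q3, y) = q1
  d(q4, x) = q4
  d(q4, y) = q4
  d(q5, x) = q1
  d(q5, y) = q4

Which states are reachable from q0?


BFS from q0:
  layer 0: {q0}
  layer 1: {q2, q4}
  layer 2: {q5}
  layer 3: {q1}

{q0, q1, q2, q4, q5}


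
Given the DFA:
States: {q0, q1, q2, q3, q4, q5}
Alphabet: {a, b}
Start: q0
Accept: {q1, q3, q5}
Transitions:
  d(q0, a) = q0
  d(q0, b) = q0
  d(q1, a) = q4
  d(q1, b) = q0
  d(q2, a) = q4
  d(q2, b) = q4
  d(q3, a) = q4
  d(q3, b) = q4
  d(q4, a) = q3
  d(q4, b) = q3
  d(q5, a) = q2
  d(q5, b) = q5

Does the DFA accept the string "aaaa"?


Trace: q0 -> q0 -> q0 -> q0 -> q0
Final state: q0
Accept states: {q1, q3, q5}

No, rejected (final state q0 is not an accept state)


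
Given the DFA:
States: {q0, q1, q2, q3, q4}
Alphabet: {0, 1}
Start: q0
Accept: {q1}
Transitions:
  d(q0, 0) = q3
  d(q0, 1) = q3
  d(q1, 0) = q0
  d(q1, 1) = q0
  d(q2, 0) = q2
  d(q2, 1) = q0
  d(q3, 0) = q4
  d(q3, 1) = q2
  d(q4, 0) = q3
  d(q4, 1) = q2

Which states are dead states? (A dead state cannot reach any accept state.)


Forward reachability from each state:
  q0 -> reaches {q0, q2, q3, q4}, no accept state (dead)
  q1 -> reaches accept state q1 (live)
  q2 -> reaches {q0, q2, q3, q4}, no accept state (dead)
  q3 -> reaches {q0, q2, q3, q4}, no accept state (dead)
  q4 -> reaches {q0, q2, q3, q4}, no accept state (dead)

{q0, q2, q3, q4}


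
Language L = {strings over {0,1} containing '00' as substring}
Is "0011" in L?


'00' occurs at index 0

Yes, "0011" is in L


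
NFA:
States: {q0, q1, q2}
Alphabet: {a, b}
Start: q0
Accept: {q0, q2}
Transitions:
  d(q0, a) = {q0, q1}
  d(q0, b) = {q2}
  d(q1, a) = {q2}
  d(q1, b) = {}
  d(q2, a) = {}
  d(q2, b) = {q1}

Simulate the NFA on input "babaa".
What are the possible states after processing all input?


Start: {q0}
  --b--> {q2}
  --a--> {}
  --b--> {}
  --a--> {}
  --a--> {}

{} (empty set, no valid transitions)


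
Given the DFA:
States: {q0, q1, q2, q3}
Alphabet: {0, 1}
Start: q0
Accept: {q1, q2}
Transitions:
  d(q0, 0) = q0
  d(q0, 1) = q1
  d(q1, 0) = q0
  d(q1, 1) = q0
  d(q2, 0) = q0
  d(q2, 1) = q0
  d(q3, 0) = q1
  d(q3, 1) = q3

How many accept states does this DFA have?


Accept states listed: {q1, q2}
Counting: q1(1) q2(2)

2


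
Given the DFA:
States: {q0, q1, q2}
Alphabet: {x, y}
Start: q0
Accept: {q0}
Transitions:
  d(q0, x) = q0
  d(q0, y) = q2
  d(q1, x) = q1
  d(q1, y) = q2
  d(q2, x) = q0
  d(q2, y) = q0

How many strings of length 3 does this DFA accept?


Enumerating all length-3 strings:
  "xxx" -> q0 [accept]
  "xxy" -> q2 [reject]
  "xyx" -> q0 [accept]
  "xyy" -> q0 [accept]
  "yxx" -> q0 [accept]
  "yxy" -> q2 [reject]
  "yyx" -> q0 [accept]
  "yyy" -> q2 [reject]

5 out of 8


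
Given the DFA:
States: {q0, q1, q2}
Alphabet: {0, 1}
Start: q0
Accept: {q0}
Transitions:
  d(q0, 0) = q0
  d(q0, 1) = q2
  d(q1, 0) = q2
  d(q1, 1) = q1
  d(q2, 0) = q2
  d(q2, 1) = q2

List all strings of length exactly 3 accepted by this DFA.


All strings of length 3: 8 total
Accepted: 1

"000"


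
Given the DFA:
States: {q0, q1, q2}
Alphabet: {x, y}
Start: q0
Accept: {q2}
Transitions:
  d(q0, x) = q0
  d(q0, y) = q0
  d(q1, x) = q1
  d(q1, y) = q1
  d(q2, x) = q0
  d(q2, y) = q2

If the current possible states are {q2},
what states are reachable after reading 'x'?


Apply transition on 'x' from each current state:
  d(q2, x) = q0

{q0}


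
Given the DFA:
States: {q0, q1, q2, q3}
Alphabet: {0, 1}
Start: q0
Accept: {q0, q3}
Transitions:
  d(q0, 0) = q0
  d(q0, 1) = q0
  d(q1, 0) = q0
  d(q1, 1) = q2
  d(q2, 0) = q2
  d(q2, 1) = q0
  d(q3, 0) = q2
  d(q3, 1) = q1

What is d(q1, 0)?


Looking up transition d(q1, 0)

q0


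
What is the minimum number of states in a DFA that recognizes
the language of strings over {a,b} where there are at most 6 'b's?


States: count = 0, 1, ..., 6 (all accepting; 7 states), plus a dead state for count > 6.
Total: 7 + 1 = 8.

8


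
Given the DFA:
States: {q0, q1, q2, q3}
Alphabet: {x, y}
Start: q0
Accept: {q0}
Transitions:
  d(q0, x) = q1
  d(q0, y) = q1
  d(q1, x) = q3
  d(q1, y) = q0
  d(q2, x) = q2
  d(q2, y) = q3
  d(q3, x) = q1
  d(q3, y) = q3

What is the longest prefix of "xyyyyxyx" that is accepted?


Run the DFA, marking each prefix where the state is accepting:
  "" -> q0 [accept]
  "x" -> q1 [reject]
  "xy" -> q0 [accept]
  "xyy" -> q1 [reject]
  "xyyy" -> q0 [accept]
  "xyyyy" -> q1 [reject]
  "xyyyyx" -> q3 [reject]
  "xyyyyxy" -> q3 [reject]
  "xyyyyxyx" -> q1 [reject]

"xyyy"
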